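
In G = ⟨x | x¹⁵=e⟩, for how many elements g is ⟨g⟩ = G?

G is cyclic of order 15. An element generates G iff its order is 15, and a cyclic group of order 15 has exactly φ(15) = 8 such elements.

Answer: 8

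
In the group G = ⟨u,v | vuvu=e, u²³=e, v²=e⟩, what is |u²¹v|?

Compute successive powers until reaching e:
  (u²¹v)¹ = u²¹v, (u²¹v)² = e.
The smallest positive k with (u²¹v)ᵏ = e is 2.

Answer: 2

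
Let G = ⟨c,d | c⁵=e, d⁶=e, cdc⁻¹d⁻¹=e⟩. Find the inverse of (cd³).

The order of (cd³) is 10 (smallest k with (cd³)ᵏ = e), so (cd³)⁻¹ = (cd³)⁹ = c⁴d³.
Check: (cd³) · (c⁴d³) → (cd³) · c⁴ = d³;   (d³) · d³ = e, giving e as required.

Answer: c⁴d³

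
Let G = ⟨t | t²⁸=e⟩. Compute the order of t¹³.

Compute successive powers until reaching e:
  (t¹³)¹ = t¹³, (t¹³)² = t²⁶, (t¹³)³ = t¹¹, (t¹³)⁴ = t²⁴, (t¹³)⁵ = t⁹, (t¹³)⁶ = t²², (t¹³)⁷ = t⁷, (t¹³)⁸ = t²⁰, (t¹³)⁹ = t⁵, (t¹³)¹⁰ = t¹⁸, (t¹³)¹¹ = t³, (t¹³)¹² = t¹⁶, (t¹³)¹³ = t, (t¹³)¹⁴ = t¹⁴, (t¹³)¹⁵ = t²⁷, (t¹³)¹⁶ = t¹², (t¹³)¹⁷ = t²⁵, (t¹³)¹⁸ = t¹⁰, (t¹³)¹⁹ = t²³, (t¹³)²⁰ = t⁸, (t¹³)²¹ = t²¹, (t¹³)²² = t⁶, (t¹³)²³ = t¹⁹, (t¹³)²⁴ = t⁴, (t¹³)²⁵ = t¹⁷, (t¹³)²⁶ = t², (t¹³)²⁷ = t¹⁵, (t¹³)²⁸ = e.
The smallest positive k with (t¹³)ᵏ = e is 28.

Answer: 28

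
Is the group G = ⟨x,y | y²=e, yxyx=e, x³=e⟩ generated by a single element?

Every cyclic group is abelian. But x·y = xy while y·x = x²y, so x·y ≠ y·x and G is not abelian. Hence G is not cyclic.

Answer: No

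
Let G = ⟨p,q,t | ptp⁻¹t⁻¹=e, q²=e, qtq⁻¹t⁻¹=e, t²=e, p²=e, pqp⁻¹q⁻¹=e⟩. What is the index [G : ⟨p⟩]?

First find ord(p) by computing successive powers:
  p¹ = p, p² = e.
So |⟨p⟩| = ord(p) = 2. With |G| = 8, by Lagrange [G : ⟨p⟩] = 8/2 = 4.

Answer: 4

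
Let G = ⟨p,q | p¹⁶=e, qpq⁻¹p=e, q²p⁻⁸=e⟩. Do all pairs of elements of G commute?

p·q = pq but q·p = p⁷q⁻¹, so p·q ≠ q·p and G is not abelian.

Answer: No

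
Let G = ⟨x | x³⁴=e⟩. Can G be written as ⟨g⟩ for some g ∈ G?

|G| = 34. The element x has order 34 (its powers give 34 distinct elements), so ⟨x⟩ = G and G is cyclic.

Answer: Yes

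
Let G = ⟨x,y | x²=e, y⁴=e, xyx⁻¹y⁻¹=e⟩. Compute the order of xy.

Compute successive powers until reaching e:
  (xy)¹ = xy, (xy)² = y², (xy)³ = xy³, (xy)⁴ = e.
The smallest positive k with (xy)ᵏ = e is 4.

Answer: 4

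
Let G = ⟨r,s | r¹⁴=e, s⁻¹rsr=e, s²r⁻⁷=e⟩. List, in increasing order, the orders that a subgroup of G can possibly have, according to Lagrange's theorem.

|G| = 28 = 2² · 7. By Lagrange's theorem the order of any subgroup divides 28; the divisors of 28 are 1, 2, 4, 7, 14, 28.

Answer: 1, 2, 4, 7, 14, 28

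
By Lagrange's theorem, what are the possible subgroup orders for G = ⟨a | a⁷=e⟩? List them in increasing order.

|G| = 7 = 7. By Lagrange's theorem the order of any subgroup divides 7; the divisors of 7 are 1, 7.

Answer: 1, 7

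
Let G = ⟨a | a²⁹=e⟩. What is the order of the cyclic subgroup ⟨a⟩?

|⟨a⟩| equals the order of a. Compute successive powers until reaching e:
  a¹ = a, a² = a², a³ = a³, a⁴ = a⁴, a⁵ = a⁵, a⁶ = a⁶, a⁷ = a⁷, a⁸ = a⁸, a⁹ = a⁹, a¹⁰ = a¹⁰, a¹¹ = a¹¹, a¹² = a¹², a¹³ = a¹³, a¹⁴ = a¹⁴, a¹⁵ = a¹⁵, a¹⁶ = a¹⁶, a¹⁷ = a¹⁷, a¹⁸ = a¹⁸, a¹⁹ = a¹⁹, a²⁰ = a²⁰, a²¹ = a²¹, a²² = a²², a²³ = a²³, a²⁴ = a²⁴, a²⁵ = a²⁵, a²⁶ = a²⁶, a²⁷ = a²⁷, a²⁸ = a²⁸, a²⁹ = e.
The smallest positive k with aᵏ = e is 29, so |⟨a⟩| = 29.

Answer: 29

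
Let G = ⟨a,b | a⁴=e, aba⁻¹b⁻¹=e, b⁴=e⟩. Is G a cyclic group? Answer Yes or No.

|G| = 16, but the maximum element order in G is 4 < 16. No single element generates all of G, so G is not cyclic.

Answer: No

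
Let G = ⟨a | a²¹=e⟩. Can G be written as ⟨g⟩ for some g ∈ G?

|G| = 21. The element a has order 21 (its powers give 21 distinct elements), so ⟨a⟩ = G and G is cyclic.

Answer: Yes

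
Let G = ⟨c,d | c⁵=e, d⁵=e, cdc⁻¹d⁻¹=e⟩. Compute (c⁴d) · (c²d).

Compute (c⁴d) · (c²d) by multiplying left to right and reducing via the relations at each step:
  (c⁴d) · c² = cd
  (cd) · d = cd²

Answer: cd²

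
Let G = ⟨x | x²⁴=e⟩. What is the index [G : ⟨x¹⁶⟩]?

First find ord(x¹⁶) by computing successive powers:
  (x¹⁶)¹ = x¹⁶, (x¹⁶)² = x⁸, (x¹⁶)³ = e.
So |⟨x¹⁶⟩| = ord(x¹⁶) = 3. With |G| = 24, by Lagrange [G : ⟨x¹⁶⟩] = 24/3 = 8.

Answer: 8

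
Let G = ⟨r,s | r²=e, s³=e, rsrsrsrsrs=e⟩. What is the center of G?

An element z ∈ Z(G) iff z commutes with every generator.
For example e is central: e·r = r = r·e; e·s = s = s·e.
Whereas r ∉ Z(G) since r·s = rs ≠ sr = s·r.
Checking each of the 60 elements this way gives Z(G) = {e}, of order 1.

Answer: {e}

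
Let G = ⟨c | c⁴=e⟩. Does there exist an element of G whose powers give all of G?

|G| = 4. The element c has order 4 (its powers give 4 distinct elements), so ⟨c⟩ = G and G is cyclic.

Answer: Yes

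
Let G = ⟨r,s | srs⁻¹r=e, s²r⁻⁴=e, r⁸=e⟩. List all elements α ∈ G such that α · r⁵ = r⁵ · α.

⟨r⁵⟩ ⊆ C_G(r⁵) since powers of r⁵ commute with r⁵; so |C_G(r⁵)| ≥ |⟨r⁵⟩| = 8.
By orbit–stabilizer, |C_G(r⁵)| = |G| / |conj. class of r⁵| = 16 / 2 = 8.
The 8 elements commuting with r⁵ are {e, r, r², r³, r⁴, r⁵, r⁶, r⁷}.

Answer: {e, r, r², r³, r⁴, r⁵, r⁶, r⁷}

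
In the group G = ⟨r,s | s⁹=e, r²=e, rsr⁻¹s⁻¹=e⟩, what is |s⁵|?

Compute successive powers until reaching e:
  (s⁵)¹ = s⁵, (s⁵)² = s, (s⁵)³ = s⁶, (s⁵)⁴ = s², (s⁵)⁵ = s⁷, (s⁵)⁶ = s³, (s⁵)⁷ = s⁸, (s⁵)⁸ = s⁴, (s⁵)⁹ = e.
The smallest positive k with (s⁵)ᵏ = e is 9.

Answer: 9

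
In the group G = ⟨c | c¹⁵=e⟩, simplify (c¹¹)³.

Compute successive powers of (c¹¹), reducing at each step:
  (c¹¹)²: (c¹¹) · c¹¹ = c⁷
  (c¹¹)³: (c⁷) · c¹¹ = c³

Answer: c³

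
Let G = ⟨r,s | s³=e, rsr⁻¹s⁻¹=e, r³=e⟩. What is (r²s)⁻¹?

The order of (r²s) is 3 (smallest k with (r²s)ᵏ = e), so (r²s)⁻¹ = (r²s)² = rs².
Check: (r²s) · (rs²) → (r²s) · r = s;   s · s² = e, giving e as required.

Answer: rs²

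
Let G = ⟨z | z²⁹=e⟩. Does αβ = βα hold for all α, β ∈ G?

G has a single generator, so G is cyclic and hence abelian.

Answer: Yes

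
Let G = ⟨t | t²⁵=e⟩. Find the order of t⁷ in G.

Compute successive powers until reaching e:
  (t⁷)¹ = t⁷, (t⁷)² = t¹⁴, (t⁷)³ = t²¹, (t⁷)⁴ = t³, (t⁷)⁵ = t¹⁰, (t⁷)⁶ = t¹⁷, (t⁷)⁷ = t²⁴, (t⁷)⁸ = t⁶, (t⁷)⁹ = t¹³, (t⁷)¹⁰ = t²⁰, (t⁷)¹¹ = t², (t⁷)¹² = t⁹, (t⁷)¹³ = t¹⁶, (t⁷)¹⁴ = t²³, (t⁷)¹⁵ = t⁵, (t⁷)¹⁶ = t¹², (t⁷)¹⁷ = t¹⁹, (t⁷)¹⁸ = t, (t⁷)¹⁹ = t⁸, (t⁷)²⁰ = t¹⁵, (t⁷)²¹ = t²², (t⁷)²² = t⁴, (t⁷)²³ = t¹¹, (t⁷)²⁴ = t¹⁸, (t⁷)²⁵ = e.
The smallest positive k with (t⁷)ᵏ = e is 25.

Answer: 25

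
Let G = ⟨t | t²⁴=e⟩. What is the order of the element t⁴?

Compute successive powers until reaching e:
  (t⁴)¹ = t⁴, (t⁴)² = t⁸, (t⁴)³ = t¹², (t⁴)⁴ = t¹⁶, (t⁴)⁵ = t²⁰, (t⁴)⁶ = e.
The smallest positive k with (t⁴)ᵏ = e is 6.

Answer: 6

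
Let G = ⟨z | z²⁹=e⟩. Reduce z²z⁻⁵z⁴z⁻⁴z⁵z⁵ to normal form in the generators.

Multiply left to right, reducing at each step:
  (z²) · z⁻⁵ = z²⁶
  (z²⁶) · z⁴ = z
  z · z⁻⁴ = z²⁶
  (z²⁶) · z⁵ = z²
  (z²) · z⁵ = z⁷

Answer: z⁷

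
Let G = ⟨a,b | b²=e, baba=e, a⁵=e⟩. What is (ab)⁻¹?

The order of (ab) is 2 (smallest k with (ab)ᵏ = e), so (ab)⁻¹ = (ab)¹ = ab.
Check: (ab) · (ab) → (ab) · a = b;   b · b = e, giving e as required.

Answer: ab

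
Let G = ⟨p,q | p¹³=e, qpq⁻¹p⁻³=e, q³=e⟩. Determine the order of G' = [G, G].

G' = [G, G] is generated by all commutators. The generator-pair commutators are: [p, q] = p¹¹.
The subgroup they normally generate is {e, p, p², p³, p⁴, p⁵, p⁶, p⁷, p⁸, p⁹, p¹⁰, p¹¹, p¹²}, of order 13.
Check: |G/G'| = 39/13 = 3 is the order of the abelianisation.

Answer: 13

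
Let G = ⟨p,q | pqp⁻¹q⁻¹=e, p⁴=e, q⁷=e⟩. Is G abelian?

Each pair of generators commutes: p·q = pq = q·p. Since the generators pairwise commute, every element of G commutes with every other, so G is abelian.

Answer: Yes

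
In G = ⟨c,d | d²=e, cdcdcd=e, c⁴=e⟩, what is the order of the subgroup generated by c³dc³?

|⟨c³dc³⟩| equals the order of c³dc³. Compute successive powers until reaching e:
  (c³dc³)¹ = c³dc³, (c³dc³)² = dc²d, (c³dc³)³ = cdc, (c³dc³)⁴ = e.
The smallest positive k with (c³dc³)ᵏ = e is 4, so |⟨c³dc³⟩| = 4.

Answer: 4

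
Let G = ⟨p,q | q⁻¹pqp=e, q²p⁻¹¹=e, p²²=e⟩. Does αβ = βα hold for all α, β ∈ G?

p·q = pq but q·p = p¹⁰q⁻¹, so p·q ≠ q·p and G is not abelian.

Answer: No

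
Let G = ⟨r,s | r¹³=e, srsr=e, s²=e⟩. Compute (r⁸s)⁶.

Compute successive powers of (r⁸s), reducing at each step:
  (r⁸s)²: (r⁸s) · r⁸ = s;   s · s = e
  (r⁸s)³: e · r⁸ = r⁸;   (r⁸) · s = r⁸s
  (r⁸s)⁴: (r⁸s) · r⁸ = s;   s · s = e
  (r⁸s)⁵: e · r⁸ = r⁸;   (r⁸) · s = r⁸s
  (r⁸s)⁶: (r⁸s) · r⁸ = s;   s · s = e

Answer: e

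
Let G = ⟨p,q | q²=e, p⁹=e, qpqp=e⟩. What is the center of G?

An element z ∈ Z(G) iff z commutes with every generator.
For example e is central: e·p = p = p·e; e·q = q = q·e.
Whereas p ∉ Z(G) since p·q = pq ≠ p⁸q = q·p.
Checking each of the 18 elements this way gives Z(G) = {e}, of order 1.

Answer: {e}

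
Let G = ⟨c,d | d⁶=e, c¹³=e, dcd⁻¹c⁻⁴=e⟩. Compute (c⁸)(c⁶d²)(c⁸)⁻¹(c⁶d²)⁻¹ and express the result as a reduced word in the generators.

[(c⁸), (c⁶d²)] = (c⁸)·(c⁶d²)·(c⁸)⁻¹·(c⁶d²)⁻¹.
  (c⁸) · (c⁶d²) = cd²
  (cd²) · (c⁵) = c³d²
  (c³d²) · (c¹¹d⁴) = c¹⁰

Answer: c¹⁰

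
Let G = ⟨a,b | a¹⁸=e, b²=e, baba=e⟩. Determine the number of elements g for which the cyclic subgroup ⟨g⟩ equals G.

⟨g⟩ = G would require ord(g) = |G| = 36, but the maximum element order in G is 18 < 36. So G is not cyclic and no single element generates it: the count is 0.

Answer: 0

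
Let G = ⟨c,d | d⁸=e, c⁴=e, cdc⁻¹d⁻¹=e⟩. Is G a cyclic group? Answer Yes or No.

|G| = 32, but the maximum element order in G is 8 < 32. No single element generates all of G, so G is not cyclic.

Answer: No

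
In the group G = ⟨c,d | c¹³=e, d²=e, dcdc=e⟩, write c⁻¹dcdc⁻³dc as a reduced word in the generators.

Multiply left to right, reducing at each step:
  (c¹²) · d = c¹²d
  (c¹²d) · c = c¹¹d
  (c¹¹d) · d = c¹¹
  (c¹¹) · c⁻³ = c⁸
  (c⁸) · d = c⁸d
  (c⁸d) · c = c⁷d

Answer: c⁷d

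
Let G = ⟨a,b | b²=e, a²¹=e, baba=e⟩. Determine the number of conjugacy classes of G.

The conjugacy classes (representative and size) are:
  [e] (size 1), [a²⁰] (size 2), [a²] (size 2), [a³] (size 2), [a¹⁷] (size 2), [a⁵] (size 2), [a⁶] (size 2), [a⁷] (size 2), [a⁸] (size 2), [a⁹] (size 2), [a¹⁰] (size 2), [b] (size 21).
Class equation: 1 + 2 + 2 + 2 + 2 + 2 + 2 + 2 + 2 + 2 + 2 + 21 = 42 = |G|. So G has 12 conjugacy classes.

Answer: 12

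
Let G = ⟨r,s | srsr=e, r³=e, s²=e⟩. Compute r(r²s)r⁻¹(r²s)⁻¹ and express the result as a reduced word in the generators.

[r, (r²s)] = r·(r²s)·r⁻¹·(r²s)⁻¹.
  r · (r²s) = s
  s · (r²) = rs
  (rs) · (r²s) = r²

Answer: r²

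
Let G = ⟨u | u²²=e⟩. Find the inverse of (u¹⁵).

The order of (u¹⁵) is 22 (smallest k with (u¹⁵)ᵏ = e), so (u¹⁵)⁻¹ = (u¹⁵)²¹ = u⁷.
Check: (u¹⁵) · (u⁷) → (u¹⁵) · u⁷ = e, giving e as required.

Answer: u⁷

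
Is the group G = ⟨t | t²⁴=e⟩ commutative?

G has a single generator, so G is cyclic and hence abelian.

Answer: Yes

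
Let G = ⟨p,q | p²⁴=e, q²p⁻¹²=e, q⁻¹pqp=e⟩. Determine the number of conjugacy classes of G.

The conjugacy classes (representative and size) are:
  [e] (size 1), [p] (size 2), [p²] (size 2), [p³] (size 2), [p⁴] (size 2), [p⁵] (size 2), [p¹⁸] (size 2), [p⁷] (size 2), [p¹⁶] (size 2), [p¹⁵] (size 2), [p¹⁴] (size 2), [p¹³] (size 2), [p¹²] (size 1), [p⁶q] (size 12), [p⁵q⁻¹] (size 12).
Class equation: 1 + 2 + 2 + 2 + 2 + 2 + 2 + 2 + 2 + 2 + 2 + 2 + 1 + 12 + 12 = 48 = |G|. So G has 15 conjugacy classes.

Answer: 15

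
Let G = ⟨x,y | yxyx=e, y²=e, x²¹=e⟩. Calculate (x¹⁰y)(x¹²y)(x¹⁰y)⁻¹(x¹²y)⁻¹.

[(x¹⁰y), (x¹²y)] = (x¹⁰y)·(x¹²y)·(x¹⁰y)⁻¹·(x¹²y)⁻¹.
  (x¹⁰y) · (x¹²y) = x¹⁹
  (x¹⁹) · (x¹⁰y) = x⁸y
  (x⁸y) · (x¹²y) = x¹⁷

Answer: x¹⁷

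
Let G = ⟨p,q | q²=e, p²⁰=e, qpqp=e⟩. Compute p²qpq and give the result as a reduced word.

Multiply left to right, reducing at each step:
  (p²) · q = p²q
  (p²q) · p = pq
  (pq) · q = p

Answer: p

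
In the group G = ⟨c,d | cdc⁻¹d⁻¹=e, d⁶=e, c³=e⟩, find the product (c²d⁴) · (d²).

Compute (c²d⁴) · (d²) by multiplying left to right and reducing via the relations at each step:
  (c²d⁴) · d² = c²

Answer: c²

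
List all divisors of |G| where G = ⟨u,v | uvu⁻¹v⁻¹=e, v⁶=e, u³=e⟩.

|G| = 18 = 2 · 3². By Lagrange's theorem the order of any subgroup divides 18; the divisors of 18 are 1, 2, 3, 6, 9, 18.

Answer: 1, 2, 3, 6, 9, 18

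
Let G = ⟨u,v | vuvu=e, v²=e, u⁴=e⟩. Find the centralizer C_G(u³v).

⟨u³v⟩ ⊆ C_G(u³v) since powers of u³v commute with u³v; so |C_G(u³v)| ≥ |⟨u³v⟩| = 2.
By orbit–stabilizer, |C_G(u³v)| = |G| / |conj. class of u³v| = 8 / 2 = 4.
The 4 elements commuting with u³v are {e, u², u³v, uv}.

Answer: {e, u², u³v, uv}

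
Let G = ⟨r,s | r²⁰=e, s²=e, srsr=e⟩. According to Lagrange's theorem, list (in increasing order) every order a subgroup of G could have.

|G| = 40 = 2³ · 5. By Lagrange's theorem the order of any subgroup divides 40; the divisors of 40 are 1, 2, 4, 5, 8, 10, 20, 40.

Answer: 1, 2, 4, 5, 8, 10, 20, 40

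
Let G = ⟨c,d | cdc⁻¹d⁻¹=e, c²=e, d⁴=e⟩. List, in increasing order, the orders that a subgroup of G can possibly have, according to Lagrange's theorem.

|G| = 8 = 2³. By Lagrange's theorem the order of any subgroup divides 8; the divisors of 8 are 1, 2, 4, 8.

Answer: 1, 2, 4, 8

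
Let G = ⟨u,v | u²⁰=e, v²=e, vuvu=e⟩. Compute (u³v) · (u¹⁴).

Compute (u³v) · (u¹⁴) by multiplying left to right and reducing via the relations at each step:
  (u³v) · u¹⁴ = u⁹v

Answer: u⁹v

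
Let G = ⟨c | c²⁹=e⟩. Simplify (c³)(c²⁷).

Compute (c³) · (c²⁷) by multiplying left to right and reducing via the relations at each step:
  (c³) · c²⁷ = c

Answer: c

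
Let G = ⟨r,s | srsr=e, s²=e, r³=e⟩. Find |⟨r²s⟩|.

|⟨r²s⟩| equals the order of r²s. Compute successive powers until reaching e:
  (r²s)¹ = r²s, (r²s)² = e.
The smallest positive k with (r²s)ᵏ = e is 2, so |⟨r²s⟩| = 2.

Answer: 2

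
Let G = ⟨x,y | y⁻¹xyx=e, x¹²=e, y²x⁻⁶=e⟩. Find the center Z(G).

An element z ∈ Z(G) iff z commutes with every generator.
For example x⁶ is central: (x⁶)·x = x⁷ = x·(x⁶); (x⁶)·y = y⁻¹ = y·(x⁶).
Whereas x ∉ Z(G) since x·y = xy ≠ x⁵y⁻¹ = y·x.
Checking each of the 24 elements this way gives Z(G) = {e, x⁶}, of order 2.

Answer: {e, x⁶}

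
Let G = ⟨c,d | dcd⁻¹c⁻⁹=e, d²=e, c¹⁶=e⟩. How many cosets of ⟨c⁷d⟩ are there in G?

First find ord(c⁷d) by computing successive powers:
  (c⁷d)¹ = c⁷d, (c⁷d)² = c⁶, (c⁷d)³ = c¹³d, (c⁷d)⁴ = c¹², (c⁷d)⁵ = c³d, (c⁷d)⁶ = c², (c⁷d)⁷ = c⁹d, (c⁷d)⁸ = c⁸, (c⁷d)⁹ = c¹⁵d, (c⁷d)¹⁰ = c¹⁴, (c⁷d)¹¹ = c⁵d, (c⁷d)¹² = c⁴, (c⁷d)¹³ = c¹¹d, (c⁷d)¹⁴ = c¹⁰, (c⁷d)¹⁵ = cd, (c⁷d)¹⁶ = e.
So |⟨c⁷d⟩| = ord(c⁷d) = 16. With |G| = 32, by Lagrange [G : ⟨c⁷d⟩] = 32/16 = 2.

Answer: 2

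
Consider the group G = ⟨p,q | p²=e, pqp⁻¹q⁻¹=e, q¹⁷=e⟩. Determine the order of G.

Enumerate words in the generators, reducing via the relations: the distinct elements are
  {e, p, q, pq, q², q³, q⁴, q⁵, q⁶, q⁷, q⁸, q⁹, pq², pq³, pq⁴, pq⁵, pq⁶, pq⁷, pq⁸, pq⁹, q¹², q¹³, q¹¹, q¹⁰, q¹⁴, q¹⁵, q¹⁶, pq¹², pq¹³, pq¹¹, pq¹⁰, pq¹⁴, pq¹⁵, pq¹⁶}.
No further products give new elements, so |G| = 34.

Answer: 34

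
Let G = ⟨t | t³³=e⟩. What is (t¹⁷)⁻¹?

The order of (t¹⁷) is 33 (smallest k with (t¹⁷)ᵏ = e), so (t¹⁷)⁻¹ = (t¹⁷)³² = t¹⁶.
Check: (t¹⁷) · (t¹⁶) → (t¹⁷) · t¹⁶ = e, giving e as required.

Answer: t¹⁶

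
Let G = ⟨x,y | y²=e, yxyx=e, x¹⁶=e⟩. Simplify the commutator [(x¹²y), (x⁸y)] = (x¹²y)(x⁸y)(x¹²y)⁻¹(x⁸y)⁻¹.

[(x¹²y), (x⁸y)] = (x¹²y)·(x⁸y)·(x¹²y)⁻¹·(x⁸y)⁻¹.
  (x¹²y) · (x⁸y) = x⁴
  (x⁴) · (x¹²y) = y
  y · (x⁸y) = x⁸

Answer: x⁸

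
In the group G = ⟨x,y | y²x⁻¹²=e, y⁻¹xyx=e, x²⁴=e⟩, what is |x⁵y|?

Compute successive powers until reaching e:
  (x⁵y)¹ = x⁵y, (x⁵y)² = x¹², (x⁵y)³ = x⁵y⁻¹, (x⁵y)⁴ = e.
The smallest positive k with (x⁵y)ᵏ = e is 4.

Answer: 4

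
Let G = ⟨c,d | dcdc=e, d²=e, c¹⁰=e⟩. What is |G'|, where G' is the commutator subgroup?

G' = [G, G] is generated by all commutators. The generator-pair commutators are: [c, d] = c².
The subgroup they normally generate is {e, c², c⁴, c⁶, c⁸}, of order 5.
Check: |G/G'| = 20/5 = 4 is the order of the abelianisation.

Answer: 5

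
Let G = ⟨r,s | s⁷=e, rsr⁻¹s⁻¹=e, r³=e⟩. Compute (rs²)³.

Compute successive powers of (rs²), reducing at each step:
  (rs²)²: (rs²) · r = r²s²;   (r²s²) · s² = r²s⁴
  (rs²)³: (r²s⁴) · r = s⁴;   (s⁴) · s² = s⁶

Answer: s⁶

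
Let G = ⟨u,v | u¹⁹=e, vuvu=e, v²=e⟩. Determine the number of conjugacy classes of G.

The conjugacy classes (representative and size) are:
  [e] (size 1), [u¹⁸] (size 2), [u²] (size 2), [u¹⁶] (size 2), [u⁴] (size 2), [u¹⁴] (size 2), [u¹³] (size 2), [u¹²] (size 2), [u⁸] (size 2), [u⁹] (size 2), [v] (size 19).
Class equation: 1 + 2 + 2 + 2 + 2 + 2 + 2 + 2 + 2 + 2 + 19 = 38 = |G|. So G has 11 conjugacy classes.

Answer: 11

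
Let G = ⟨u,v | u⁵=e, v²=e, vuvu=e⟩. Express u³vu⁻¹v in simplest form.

Multiply left to right, reducing at each step:
  (u³) · v = u³v
  (u³v) · u⁻¹ = u⁴v
  (u⁴v) · v = u⁴

Answer: u⁴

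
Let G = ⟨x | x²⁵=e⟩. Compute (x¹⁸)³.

Compute successive powers of (x¹⁸), reducing at each step:
  (x¹⁸)²: (x¹⁸) · x¹⁸ = x¹¹
  (x¹⁸)³: (x¹¹) · x¹⁸ = x⁴

Answer: x⁴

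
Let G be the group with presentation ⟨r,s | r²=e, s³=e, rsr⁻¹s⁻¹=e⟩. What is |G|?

Enumerate words in the generators, reducing via the relations: the distinct elements are
  {e, r, s, rs, s², rs²}.
No further products give new elements, so |G| = 6.

Answer: 6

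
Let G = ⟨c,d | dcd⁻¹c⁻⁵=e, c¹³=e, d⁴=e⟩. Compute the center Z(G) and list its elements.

An element z ∈ Z(G) iff z commutes with every generator.
For example e is central: e·c = c = c·e; e·d = d = d·e.
Whereas c ∉ Z(G) since c·d = cd ≠ c⁵d = d·c.
Checking each of the 52 elements this way gives Z(G) = {e}, of order 1.

Answer: {e}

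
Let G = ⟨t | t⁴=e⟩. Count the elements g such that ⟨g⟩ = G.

G is cyclic of order 4. An element generates G iff its order is 4, and a cyclic group of order 4 has exactly φ(4) = 2 such elements.

Answer: 2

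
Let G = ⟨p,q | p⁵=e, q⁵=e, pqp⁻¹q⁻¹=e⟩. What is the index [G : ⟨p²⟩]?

First find ord(p²) by computing successive powers:
  (p²)¹ = p², (p²)² = p⁴, (p²)³ = p, (p²)⁴ = p³, (p²)⁵ = e.
So |⟨p²⟩| = ord(p²) = 5. With |G| = 25, by Lagrange [G : ⟨p²⟩] = 25/5 = 5.

Answer: 5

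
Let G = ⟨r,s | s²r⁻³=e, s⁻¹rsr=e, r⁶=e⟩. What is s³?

Compute successive powers of s, reducing at each step:
  s²: s · s = r³
  s³: (r³) · s = s⁻¹

Answer: s⁻¹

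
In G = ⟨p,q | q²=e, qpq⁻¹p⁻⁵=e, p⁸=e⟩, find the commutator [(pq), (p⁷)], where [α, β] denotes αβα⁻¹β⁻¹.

[(pq), (p⁷)] = (pq)·(p⁷)·(pq)⁻¹·(p⁷)⁻¹.
  (pq) · (p⁷) = p⁴q
  (p⁴q) · (p³q) = p³
  (p³) · p = p⁴

Answer: p⁴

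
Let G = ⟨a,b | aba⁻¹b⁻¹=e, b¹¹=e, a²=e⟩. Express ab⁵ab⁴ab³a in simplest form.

Multiply left to right, reducing at each step:
  a · b⁵ = ab⁵
  (ab⁵) · a = b⁵
  (b⁵) · b⁴ = b⁹
  (b⁹) · a = ab⁹
  (ab⁹) · b³ = ab
  (ab) · a = b

Answer: b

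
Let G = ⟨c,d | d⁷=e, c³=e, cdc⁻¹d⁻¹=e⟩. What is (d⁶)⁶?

Compute successive powers of (d⁶), reducing at each step:
  (d⁶)²: (d⁶) · d⁶ = d⁵
  (d⁶)³: (d⁵) · d⁶ = d⁴
  (d⁶)⁴: (d⁴) · d⁶ = d³
  (d⁶)⁵: (d³) · d⁶ = d²
  (d⁶)⁶: (d²) · d⁶ = d

Answer: d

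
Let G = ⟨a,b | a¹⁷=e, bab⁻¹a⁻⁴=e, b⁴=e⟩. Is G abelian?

a·b = ab but b·a = a⁴b, so a·b ≠ b·a and G is not abelian.

Answer: No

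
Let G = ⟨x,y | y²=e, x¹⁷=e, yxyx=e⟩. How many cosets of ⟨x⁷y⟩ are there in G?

First find ord(x⁷y) by computing successive powers:
  (x⁷y)¹ = x⁷y, (x⁷y)² = e.
So |⟨x⁷y⟩| = ord(x⁷y) = 2. With |G| = 34, by Lagrange [G : ⟨x⁷y⟩] = 34/2 = 17.

Answer: 17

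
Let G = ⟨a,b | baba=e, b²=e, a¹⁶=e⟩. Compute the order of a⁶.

Compute successive powers until reaching e:
  (a⁶)¹ = a⁶, (a⁶)² = a¹², (a⁶)³ = a², (a⁶)⁴ = a⁸, (a⁶)⁵ = a¹⁴, (a⁶)⁶ = a⁴, (a⁶)⁷ = a¹⁰, (a⁶)⁸ = e.
The smallest positive k with (a⁶)ᵏ = e is 8.

Answer: 8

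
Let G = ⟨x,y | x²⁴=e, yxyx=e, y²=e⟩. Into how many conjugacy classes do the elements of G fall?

The conjugacy classes (representative and size) are:
  [e] (size 1), [x²³] (size 2), [x²] (size 2), [x³] (size 2), [x²⁰] (size 2), [x¹⁹] (size 2), [x⁶] (size 2), [x⁷] (size 2), [x⁸] (size 2), [x⁹] (size 2), [x¹⁴] (size 2), [x¹¹] (size 2), [x¹²] (size 1), [x⁴y] (size 12), [x⁵y] (size 12).
Class equation: 1 + 2 + 2 + 2 + 2 + 2 + 2 + 2 + 2 + 2 + 2 + 2 + 1 + 12 + 12 = 48 = |G|. So G has 15 conjugacy classes.

Answer: 15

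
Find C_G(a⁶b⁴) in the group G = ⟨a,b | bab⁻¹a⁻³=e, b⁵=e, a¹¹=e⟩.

⟨a⁶b⁴⟩ ⊆ C_G(a⁶b⁴) since powers of a⁶b⁴ commute with a⁶b⁴; so |C_G(a⁶b⁴)| ≥ |⟨a⁶b⁴⟩| = 5.
By orbit–stabilizer, |C_G(a⁶b⁴)| = |G| / |conj. class of a⁶b⁴| = 55 / 11 = 5.
The 5 elements commuting with a⁶b⁴ are {e, a⁴b, a⁵b², a⁶b⁴, a⁸b³}.

Answer: {e, a⁴b, a⁵b², a⁶b⁴, a⁸b³}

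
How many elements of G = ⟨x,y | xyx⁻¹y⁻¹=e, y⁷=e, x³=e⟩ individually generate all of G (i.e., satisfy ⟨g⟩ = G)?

G is cyclic of order 21. An element generates G iff its order is 21, and a cyclic group of order 21 has exactly φ(21) = 12 such elements.

Answer: 12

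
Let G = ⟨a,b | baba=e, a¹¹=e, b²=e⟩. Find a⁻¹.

The order of a is 11 (smallest k with aᵏ = e), so a⁻¹ = a¹⁰ = a¹⁰.
Check: a · (a¹⁰) → a · a¹⁰ = e, giving e as required.

Answer: a¹⁰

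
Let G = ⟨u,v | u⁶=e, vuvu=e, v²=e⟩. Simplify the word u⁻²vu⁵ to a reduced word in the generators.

Multiply left to right, reducing at each step:
  (u⁴) · v = u⁴v
  (u⁴v) · u⁵ = u⁵v

Answer: u⁵v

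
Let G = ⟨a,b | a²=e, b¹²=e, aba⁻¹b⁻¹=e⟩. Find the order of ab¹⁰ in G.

Compute successive powers until reaching e:
  (ab¹⁰)¹ = ab¹⁰, (ab¹⁰)² = b⁸, (ab¹⁰)³ = ab⁶, (ab¹⁰)⁴ = b⁴, (ab¹⁰)⁵ = ab², (ab¹⁰)⁶ = e.
The smallest positive k with (ab¹⁰)ᵏ = e is 6.

Answer: 6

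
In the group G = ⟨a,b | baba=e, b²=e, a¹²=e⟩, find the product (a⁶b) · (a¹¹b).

Compute (a⁶b) · (a¹¹b) by multiplying left to right and reducing via the relations at each step:
  (a⁶b) · a¹¹ = a⁷b
  (a⁷b) · b = a⁷

Answer: a⁷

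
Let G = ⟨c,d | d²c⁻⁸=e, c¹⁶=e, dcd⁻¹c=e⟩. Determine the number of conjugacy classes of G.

The conjugacy classes (representative and size) are:
  [e] (size 1), [c] (size 2), [c¹⁴] (size 2), [c¹³] (size 2), [c¹²] (size 2), [c⁵] (size 2), [c¹⁰] (size 2), [c⁷] (size 2), [c⁸] (size 1), [d⁻¹] (size 8), [c⁷d⁻¹] (size 8).
Class equation: 1 + 2 + 2 + 2 + 2 + 2 + 2 + 2 + 1 + 8 + 8 = 32 = |G|. So G has 11 conjugacy classes.

Answer: 11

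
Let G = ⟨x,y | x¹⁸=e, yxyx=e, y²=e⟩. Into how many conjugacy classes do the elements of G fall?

The conjugacy classes (representative and size) are:
  [e] (size 1), [x] (size 2), [x²] (size 2), [x³] (size 2), [x¹⁴] (size 2), [x⁵] (size 2), [x¹²] (size 2), [x⁷] (size 2), [x¹⁰] (size 2), [x⁹] (size 1), [x¹⁰y] (size 9), [xy] (size 9).
Class equation: 1 + 2 + 2 + 2 + 2 + 2 + 2 + 2 + 2 + 1 + 9 + 9 = 36 = |G|. So G has 12 conjugacy classes.

Answer: 12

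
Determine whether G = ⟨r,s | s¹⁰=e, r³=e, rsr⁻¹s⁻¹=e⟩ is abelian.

Each pair of generators commutes: r·s = rs = s·r. Since the generators pairwise commute, every element of G commutes with every other, so G is abelian.

Answer: Yes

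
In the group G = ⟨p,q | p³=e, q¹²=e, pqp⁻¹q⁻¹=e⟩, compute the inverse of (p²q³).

The order of (p²q³) is 12 (smallest k with (p²q³)ᵏ = e), so (p²q³)⁻¹ = (p²q³)¹¹ = pq⁹.
Check: (p²q³) · (pq⁹) → (p²q³) · p = q³;   (q³) · q⁹ = e, giving e as required.

Answer: pq⁹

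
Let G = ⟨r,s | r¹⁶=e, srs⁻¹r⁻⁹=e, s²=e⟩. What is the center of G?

An element z ∈ Z(G) iff z commutes with every generator.
For example r² is central: (r²)·r = r³ = r·(r²); (r²)·s = r²s = s·(r²).
Whereas r ∉ Z(G) since r·s = rs ≠ r⁹s = s·r.
Checking each of the 32 elements this way gives Z(G) = {e, r², r⁴, r⁶, r⁸, r¹⁰, r¹², r¹⁴}, of order 8.

Answer: {e, r², r⁴, r⁶, r⁸, r¹⁰, r¹², r¹⁴}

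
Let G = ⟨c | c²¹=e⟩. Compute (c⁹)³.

Compute successive powers of (c⁹), reducing at each step:
  (c⁹)²: (c⁹) · c⁹ = c¹⁸
  (c⁹)³: (c¹⁸) · c⁹ = c⁶

Answer: c⁶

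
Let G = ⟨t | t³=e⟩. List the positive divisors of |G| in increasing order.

|G| = 3 = 3. By Lagrange's theorem the order of any subgroup divides 3; the divisors of 3 are 1, 3.

Answer: 1, 3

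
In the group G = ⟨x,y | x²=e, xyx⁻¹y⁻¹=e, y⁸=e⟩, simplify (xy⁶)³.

Compute successive powers of (xy⁶), reducing at each step:
  (xy⁶)²: (xy⁶) · x = y⁶;   (y⁶) · y⁶ = y⁴
  (xy⁶)³: (y⁴) · x = xy⁴;   (xy⁴) · y⁶ = xy²

Answer: xy²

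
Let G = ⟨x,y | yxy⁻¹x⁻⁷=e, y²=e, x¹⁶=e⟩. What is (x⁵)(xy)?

Compute (x⁵) · (xy) by multiplying left to right and reducing via the relations at each step:
  (x⁵) · x = x⁶
  (x⁶) · y = x⁶y

Answer: x⁶y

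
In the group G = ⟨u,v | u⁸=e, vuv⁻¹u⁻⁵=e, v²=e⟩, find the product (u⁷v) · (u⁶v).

Compute (u⁷v) · (u⁶v) by multiplying left to right and reducing via the relations at each step:
  (u⁷v) · u⁶ = u⁵v
  (u⁵v) · v = u⁵

Answer: u⁵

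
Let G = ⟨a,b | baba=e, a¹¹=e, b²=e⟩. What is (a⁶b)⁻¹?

The order of (a⁶b) is 2 (smallest k with (a⁶b)ᵏ = e), so (a⁶b)⁻¹ = (a⁶b)¹ = a⁶b.
Check: (a⁶b) · (a⁶b) → (a⁶b) · a⁶ = b;   b · b = e, giving e as required.

Answer: a⁶b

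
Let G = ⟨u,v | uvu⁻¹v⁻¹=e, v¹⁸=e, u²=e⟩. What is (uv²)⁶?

Compute successive powers of (uv²), reducing at each step:
  (uv²)²: (uv²) · u = v²;   (v²) · v² = v⁴
  (uv²)³: (v⁴) · u = uv⁴;   (uv⁴) · v² = uv⁶
  (uv²)⁴: (uv⁶) · u = v⁶;   (v⁶) · v² = v⁸
  (uv²)⁵: (v⁸) · u = uv⁸;   (uv⁸) · v² = uv¹⁰
  (uv²)⁶: (uv¹⁰) · u = v¹⁰;   (v¹⁰) · v² = v¹²

Answer: v¹²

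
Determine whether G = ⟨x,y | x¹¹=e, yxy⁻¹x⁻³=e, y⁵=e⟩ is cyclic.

Every cyclic group is abelian. But x·y = xy while y·x = x³y, so x·y ≠ y·x and G is not abelian. Hence G is not cyclic.

Answer: No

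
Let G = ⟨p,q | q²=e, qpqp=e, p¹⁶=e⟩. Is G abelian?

p·q = pq but q·p = p¹⁵q, so p·q ≠ q·p and G is not abelian.

Answer: No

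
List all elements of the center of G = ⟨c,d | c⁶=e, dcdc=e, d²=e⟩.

An element z ∈ Z(G) iff z commutes with every generator.
For example c³ is central: (c³)·c = c⁴ = c·(c³); (c³)·d = c³d = d·(c³).
Whereas c ∉ Z(G) since c·d = cd ≠ c⁵d = d·c.
Checking each of the 12 elements this way gives Z(G) = {e, c³}, of order 2.

Answer: {e, c³}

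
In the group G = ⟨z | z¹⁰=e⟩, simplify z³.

Compute successive powers of z, reducing at each step:
  z²: z · z = z²
  z³: (z²) · z = z³

Answer: z³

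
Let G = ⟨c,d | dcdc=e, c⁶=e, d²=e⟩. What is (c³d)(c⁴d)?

Compute (c³d) · (c⁴d) by multiplying left to right and reducing via the relations at each step:
  (c³d) · c⁴ = c⁵d
  (c⁵d) · d = c⁵

Answer: c⁵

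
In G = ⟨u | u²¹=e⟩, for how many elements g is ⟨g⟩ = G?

G is cyclic of order 21. An element generates G iff its order is 21, and a cyclic group of order 21 has exactly φ(21) = 12 such elements.

Answer: 12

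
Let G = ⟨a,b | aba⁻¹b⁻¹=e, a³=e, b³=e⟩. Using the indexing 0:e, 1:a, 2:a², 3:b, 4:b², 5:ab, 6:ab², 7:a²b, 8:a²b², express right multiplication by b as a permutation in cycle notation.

(0 3 4)(1 5 6)(2 7 8)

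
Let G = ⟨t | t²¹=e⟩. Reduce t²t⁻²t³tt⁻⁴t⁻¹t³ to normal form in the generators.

Multiply left to right, reducing at each step:
  (t²) · t⁻² = e
  e · t³ = t³
  (t³) · t = t⁴
  (t⁴) · t⁻⁴ = e
  e · t⁻¹ = t²⁰
  (t²⁰) · t³ = t²

Answer: t²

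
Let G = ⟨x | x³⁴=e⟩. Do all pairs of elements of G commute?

G has a single generator, so G is cyclic and hence abelian.

Answer: Yes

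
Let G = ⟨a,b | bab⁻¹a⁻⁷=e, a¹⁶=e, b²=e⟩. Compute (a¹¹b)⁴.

Compute successive powers of (a¹¹b), reducing at each step:
  (a¹¹b)²: (a¹¹b) · a¹¹ = a⁸b;   (a⁸b) · b = a⁸
  (a¹¹b)³: (a⁸) · a¹¹ = a³;   (a³) · b = a³b
  (a¹¹b)⁴: (a³b) · a¹¹ = b;   b · b = e

Answer: e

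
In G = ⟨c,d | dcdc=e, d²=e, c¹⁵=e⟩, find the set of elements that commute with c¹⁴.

⟨c¹⁴⟩ ⊆ C_G(c¹⁴) since powers of c¹⁴ commute with c¹⁴; so |C_G(c¹⁴)| ≥ |⟨c¹⁴⟩| = 15.
By orbit–stabilizer, |C_G(c¹⁴)| = |G| / |conj. class of c¹⁴| = 30 / 2 = 15.
The 15 elements commuting with c¹⁴ are {e, c, c², c³, c⁴, c⁵, c⁶, c⁷, c⁸, c⁹, c¹⁰, c¹¹, c¹², c¹³, c¹⁴}.

Answer: {e, c, c², c³, c⁴, c⁵, c⁶, c⁷, c⁸, c⁹, c¹⁰, c¹¹, c¹², c¹³, c¹⁴}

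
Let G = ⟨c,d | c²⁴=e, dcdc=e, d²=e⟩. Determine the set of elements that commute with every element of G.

An element z ∈ Z(G) iff z commutes with every generator.
For example c¹² is central: (c¹²)·c = c¹³ = c·(c¹²); (c¹²)·d = c¹²d = d·(c¹²).
Whereas c ∉ Z(G) since c·d = cd ≠ c²³d = d·c.
Checking each of the 48 elements this way gives Z(G) = {e, c¹²}, of order 2.

Answer: {e, c¹²}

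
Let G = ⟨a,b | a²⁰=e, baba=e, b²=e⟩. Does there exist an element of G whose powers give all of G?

Every cyclic group is abelian. But a·b = ab while b·a = a¹⁹b, so a·b ≠ b·a and G is not abelian. Hence G is not cyclic.

Answer: No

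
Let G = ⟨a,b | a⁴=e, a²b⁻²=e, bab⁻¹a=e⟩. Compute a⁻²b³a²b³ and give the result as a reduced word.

Multiply left to right, reducing at each step:
  (a²) · b³ = b
  b · a² = b⁻¹
  (b⁻¹) · b³ = a²

Answer: a²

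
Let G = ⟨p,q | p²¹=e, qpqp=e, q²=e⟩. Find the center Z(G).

An element z ∈ Z(G) iff z commutes with every generator.
For example e is central: e·p = p = p·e; e·q = q = q·e.
Whereas p ∉ Z(G) since p·q = pq ≠ p²⁰q = q·p.
Checking each of the 42 elements this way gives Z(G) = {e}, of order 1.

Answer: {e}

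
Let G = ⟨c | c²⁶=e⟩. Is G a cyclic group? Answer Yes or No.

|G| = 26. The element c has order 26 (its powers give 26 distinct elements), so ⟨c⟩ = G and G is cyclic.

Answer: Yes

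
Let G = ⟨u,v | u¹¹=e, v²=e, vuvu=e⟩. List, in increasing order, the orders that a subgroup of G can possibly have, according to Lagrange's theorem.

|G| = 22 = 2 · 11. By Lagrange's theorem the order of any subgroup divides 22; the divisors of 22 are 1, 2, 11, 22.

Answer: 1, 2, 11, 22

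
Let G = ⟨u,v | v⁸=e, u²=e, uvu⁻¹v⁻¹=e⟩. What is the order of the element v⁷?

Compute successive powers until reaching e:
  (v⁷)¹ = v⁷, (v⁷)² = v⁶, (v⁷)³ = v⁵, (v⁷)⁴ = v⁴, (v⁷)⁵ = v³, (v⁷)⁶ = v², (v⁷)⁷ = v, (v⁷)⁸ = e.
The smallest positive k with (v⁷)ᵏ = e is 8.

Answer: 8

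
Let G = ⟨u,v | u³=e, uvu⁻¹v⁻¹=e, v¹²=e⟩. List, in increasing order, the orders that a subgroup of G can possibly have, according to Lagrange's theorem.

|G| = 36 = 2² · 3². By Lagrange's theorem the order of any subgroup divides 36; the divisors of 36 are 1, 2, 3, 4, 6, 9, 12, 18, 36.

Answer: 1, 2, 3, 4, 6, 9, 12, 18, 36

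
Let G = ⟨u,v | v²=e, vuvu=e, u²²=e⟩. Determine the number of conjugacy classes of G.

The conjugacy classes (representative and size) are:
  [e] (size 1), [u] (size 2), [u²] (size 2), [u¹⁹] (size 2), [u⁴] (size 2), [u⁵] (size 2), [u⁶] (size 2), [u⁷] (size 2), [u⁸] (size 2), [u¹³] (size 2), [u¹⁰] (size 2), [u¹¹] (size 1), [u⁶v] (size 11), [uv] (size 11).
Class equation: 1 + 2 + 2 + 2 + 2 + 2 + 2 + 2 + 2 + 2 + 2 + 1 + 11 + 11 = 44 = |G|. So G has 14 conjugacy classes.

Answer: 14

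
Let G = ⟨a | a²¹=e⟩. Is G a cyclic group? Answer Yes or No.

|G| = 21. The element a has order 21 (its powers give 21 distinct elements), so ⟨a⟩ = G and G is cyclic.

Answer: Yes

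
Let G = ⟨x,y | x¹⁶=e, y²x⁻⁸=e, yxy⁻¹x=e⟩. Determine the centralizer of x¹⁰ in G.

⟨x¹⁰⟩ ⊆ C_G(x¹⁰) since powers of x¹⁰ commute with x¹⁰; so |C_G(x¹⁰)| ≥ |⟨x¹⁰⟩| = 8.
By orbit–stabilizer, |C_G(x¹⁰)| = |G| / |conj. class of x¹⁰| = 32 / 2 = 16.
The 16 elements commuting with x¹⁰ are {e, x, x², x³, x⁴, x⁵, x⁶, x⁷, x⁸, x⁹, x¹⁰, x¹¹, x¹², x¹³, x¹⁴, x¹⁵}.

Answer: {e, x, x², x³, x⁴, x⁵, x⁶, x⁷, x⁸, x⁹, x¹⁰, x¹¹, x¹², x¹³, x¹⁴, x¹⁵}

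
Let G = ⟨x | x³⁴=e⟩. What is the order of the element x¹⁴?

Compute successive powers until reaching e:
  (x¹⁴)¹ = x¹⁴, (x¹⁴)² = x²⁸, (x¹⁴)³ = x⁸, (x¹⁴)⁴ = x²², (x¹⁴)⁵ = x², (x¹⁴)⁶ = x¹⁶, (x¹⁴)⁷ = x³⁰, (x¹⁴)⁸ = x¹⁰, (x¹⁴)⁹ = x²⁴, (x¹⁴)¹⁰ = x⁴, (x¹⁴)¹¹ = x¹⁸, (x¹⁴)¹² = x³², (x¹⁴)¹³ = x¹², (x¹⁴)¹⁴ = x²⁶, (x¹⁴)¹⁵ = x⁶, (x¹⁴)¹⁶ = x²⁰, (x¹⁴)¹⁷ = e.
The smallest positive k with (x¹⁴)ᵏ = e is 17.

Answer: 17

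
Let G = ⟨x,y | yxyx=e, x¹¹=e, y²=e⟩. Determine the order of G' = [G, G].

G' = [G, G] is generated by all commutators. The generator-pair commutators are: [x, y] = x².
The subgroup they normally generate is {e, x, x², x³, x⁴, x⁵, x⁶, x⁷, x⁸, x⁹, x¹⁰}, of order 11.
Check: |G/G'| = 22/11 = 2 is the order of the abelianisation.

Answer: 11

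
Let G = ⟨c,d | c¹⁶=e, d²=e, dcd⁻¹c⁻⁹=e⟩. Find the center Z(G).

An element z ∈ Z(G) iff z commutes with every generator.
For example c² is central: (c²)·c = c³ = c·(c²); (c²)·d = c²d = d·(c²).
Whereas c ∉ Z(G) since c·d = cd ≠ c⁹d = d·c.
Checking each of the 32 elements this way gives Z(G) = {e, c², c⁴, c⁶, c⁸, c¹⁰, c¹², c¹⁴}, of order 8.

Answer: {e, c², c⁴, c⁶, c⁸, c¹⁰, c¹², c¹⁴}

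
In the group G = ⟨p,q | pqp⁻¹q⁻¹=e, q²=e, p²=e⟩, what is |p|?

Compute successive powers until reaching e:
  p¹ = p, p² = e.
The smallest positive k with pᵏ = e is 2.

Answer: 2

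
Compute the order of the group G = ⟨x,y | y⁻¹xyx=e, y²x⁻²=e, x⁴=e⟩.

Enumerate words in the generators, reducing via the relations: the distinct elements are
  {e, x, y, xy, x², x³, y⁻¹, xy⁻¹}.
No further products give new elements, so |G| = 8.

Answer: 8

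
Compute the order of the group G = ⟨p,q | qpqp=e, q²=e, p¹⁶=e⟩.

Enumerate words in the generators, reducing via the relations: the distinct elements are
  {e, p, q, pq, p², p³, p⁴, p⁵, p⁶, p⁷, p⁸, p⁹, p²q, p³q, p¹², p¹³, p¹¹, p¹⁰, p¹⁴, p¹⁵, p⁴q, p⁵q, p⁶q, p⁷q, p⁸q, p⁹q, p¹²q, p¹³q, p¹¹q, p¹⁰q, p¹⁴q, p¹⁵q}.
No further products give new elements, so |G| = 32.

Answer: 32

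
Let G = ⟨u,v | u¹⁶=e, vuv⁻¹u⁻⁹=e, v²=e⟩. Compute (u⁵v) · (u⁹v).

Compute (u⁵v) · (u⁹v) by multiplying left to right and reducing via the relations at each step:
  (u⁵v) · u⁹ = u⁶v
  (u⁶v) · v = u⁶

Answer: u⁶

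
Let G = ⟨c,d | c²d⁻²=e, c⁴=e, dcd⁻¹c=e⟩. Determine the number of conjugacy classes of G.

The conjugacy classes (representative and size) are:
  [e] (size 1), [c³] (size 2), [c²] (size 1), [d⁻¹] (size 2), [cd] (size 2).
Class equation: 1 + 2 + 1 + 2 + 2 = 8 = |G|. So G has 5 conjugacy classes.

Answer: 5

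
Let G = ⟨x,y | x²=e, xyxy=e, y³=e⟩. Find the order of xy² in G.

Compute successive powers until reaching e:
  (xy²)¹ = xy², (xy²)² = e.
The smallest positive k with (xy²)ᵏ = e is 2.

Answer: 2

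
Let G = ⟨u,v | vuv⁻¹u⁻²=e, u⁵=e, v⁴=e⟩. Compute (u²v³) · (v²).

Compute (u²v³) · (v²) by multiplying left to right and reducing via the relations at each step:
  (u²v³) · v² = u²v

Answer: u²v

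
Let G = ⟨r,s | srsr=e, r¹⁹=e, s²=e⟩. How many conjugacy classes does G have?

The conjugacy classes (representative and size) are:
  [e] (size 1), [r¹⁸] (size 2), [r²] (size 2), [r¹⁶] (size 2), [r⁴] (size 2), [r¹⁴] (size 2), [r¹³] (size 2), [r¹²] (size 2), [r⁸] (size 2), [r⁹] (size 2), [s] (size 19).
Class equation: 1 + 2 + 2 + 2 + 2 + 2 + 2 + 2 + 2 + 2 + 19 = 38 = |G|. So G has 11 conjugacy classes.

Answer: 11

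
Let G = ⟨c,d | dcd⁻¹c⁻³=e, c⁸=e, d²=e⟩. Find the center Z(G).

An element z ∈ Z(G) iff z commutes with every generator.
For example c⁴ is central: (c⁴)·c = c⁵ = c·(c⁴); (c⁴)·d = c⁴d = d·(c⁴).
Whereas c ∉ Z(G) since c·d = cd ≠ c³d = d·c.
Checking each of the 16 elements this way gives Z(G) = {e, c⁴}, of order 2.

Answer: {e, c⁴}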